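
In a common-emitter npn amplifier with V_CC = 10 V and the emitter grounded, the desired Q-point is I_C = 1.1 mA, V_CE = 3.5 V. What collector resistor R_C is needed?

R_C ≈ 5.9 kΩ

Collector loop: V_CC = I_C·R_C + V_CE.
R_C = (V_CC − V_CE)/I_C = (10 − 3.5)/1.1 = 5.91 kΩ.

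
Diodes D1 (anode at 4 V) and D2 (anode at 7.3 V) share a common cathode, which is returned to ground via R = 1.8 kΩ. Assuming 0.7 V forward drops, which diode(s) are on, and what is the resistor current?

Only D2 conducts; I_R ≈ 3.7 mA

Assume both conduct. Then node N would need to be at both 4−0.7 = 3.3 V and 7.3−0.7 = 6.6 V, which is impossible.
Assume only D2 conducts: V_N = 7.3 − 0.7 = 6.6 V, so I_R = 6.6/1.8 = 3.67 mA.
Check D1: its anode-to-cathode voltage is 4 − 6.6 = -2.6 V < 0.7 V, so it is off. The assumption is consistent.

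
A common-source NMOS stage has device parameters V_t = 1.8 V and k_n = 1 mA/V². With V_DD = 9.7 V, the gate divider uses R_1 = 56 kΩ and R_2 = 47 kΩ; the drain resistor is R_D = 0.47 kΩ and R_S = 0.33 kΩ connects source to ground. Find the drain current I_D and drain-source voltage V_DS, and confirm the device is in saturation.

I_D ≈ 2 mA, V_DS ≈ 8.1 V

V_G = V_DD·R_2/(R_1+R_2) = 9.7×47/103 = 4.43 V.
Assume saturation: I_D = (k_n/2)(V_GS − V_t)² with V_GS = V_G − I_D·R_S = 4.43 − 0.33·I_D.
Substituting gives 0.0545·I_D² − 1.87·I_D + 3.45 = 0, with roots I_D = 1.96 or 32.3 mA.
The root I_D = 32.3 mA gives V_GS = -6.24 V ≤ V_t, so take I_D = 1.96 mA.
Then V_GS = 3.78 V and V_DS = V_DD − I_D(R_D+R_S) = 9.7 − 1.96×0.8 = 8.13 V.
Saturation requires V_DS ≥ V_GS − V_t = 1.98 V; 8.13 ≥ 1.98 ✓.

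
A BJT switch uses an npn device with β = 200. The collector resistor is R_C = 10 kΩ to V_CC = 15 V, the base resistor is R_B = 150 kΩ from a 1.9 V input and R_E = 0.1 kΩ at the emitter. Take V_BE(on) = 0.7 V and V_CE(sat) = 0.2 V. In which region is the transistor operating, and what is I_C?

Assume active. Base-emitter loop: I_B = (V_BB − V_BE)/(R_B + (β+1)R_E) = (1.9 − 0.7)/(150 + 201×0.1) = 0.00705 mA.
I_C = β·I_B = 200×0.00705 = 1.41 mA.
V_CE = V_CC − I_C·R_C − I_E·R_E = 15 − 1.41×10 − 1.42×0.1 = 0.749 V > V_CE(sat), so the active-region assumption holds.

active; I_C ≈ 1.4 mA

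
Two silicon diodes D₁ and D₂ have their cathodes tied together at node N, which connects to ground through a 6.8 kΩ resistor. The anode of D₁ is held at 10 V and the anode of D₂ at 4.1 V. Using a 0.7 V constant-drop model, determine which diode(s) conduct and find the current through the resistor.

Only D₁ conducts; I_R ≈ 1.4 mA

Assume both conduct. Then node N would need to be at both 10−0.7 = 9.3 V and 4.1−0.7 = 3.4 V, which is impossible.
Assume only D₁ conducts: V_N = 10 − 0.7 = 9.3 V, so I_R = 9.3/6.8 = 1.37 mA.
Check D₂: its anode-to-cathode voltage is 4.1 − 9.3 = -5.2 V < 0.7 V, so it is off. The assumption is consistent.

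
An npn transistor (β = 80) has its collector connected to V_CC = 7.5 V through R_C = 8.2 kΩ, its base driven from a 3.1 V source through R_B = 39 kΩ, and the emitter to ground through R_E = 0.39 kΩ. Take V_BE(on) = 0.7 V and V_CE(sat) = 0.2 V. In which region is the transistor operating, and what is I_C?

saturation; I_C ≈ 0.85 mA

Assume active: I_B = (3.1 − 0.7)/(39 + 81×0.39) = 0.034 mA, I_C = β·I_B = 2.72 mA.
Then V_CE = 7.5 − 2.72×8.2 − 2.75×0.39 = -15.9 V < 0.2 V — the active assumption fails.
Re-solve with V_CE = 0.2 V. KCL at the emitter: V_E/R_E = (V_BB−0.7−V_E)/R_B + (V_CC−0.2−V_E)/R_C, giving V_E = 0.351 V.
I_C = (V_CC − 0.2 − V_E)/R_C = (7.3 − 0.351)/8.2 = 0.847 mA.
Check: I_B = (2.4 − 0.351)/39 = 0.0525 mA, and β·I_B = 4.2 mA > I_C, confirming saturation.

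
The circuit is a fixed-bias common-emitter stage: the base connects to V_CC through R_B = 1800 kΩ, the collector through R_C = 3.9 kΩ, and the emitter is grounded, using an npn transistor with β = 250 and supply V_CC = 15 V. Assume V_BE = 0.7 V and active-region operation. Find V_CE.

V_CE ≈ 7.3 V

Base loop: V_CC = I_B·R_B + V_BE, so I_B = (15 − 0.7)/1800 kΩ = 0.00794 mA.
In the active region I_C = β·I_B = 250 × 0.00794 = 1.99 mA.
Collector loop: V_CE = V_CC − I_C·R_C = 15 − 1.99×3.9 = 7.25 V.
Since V_CE = 7.25 V > V_CE(sat) ≈ 0.2 V, the transistor is in the active region as assumed.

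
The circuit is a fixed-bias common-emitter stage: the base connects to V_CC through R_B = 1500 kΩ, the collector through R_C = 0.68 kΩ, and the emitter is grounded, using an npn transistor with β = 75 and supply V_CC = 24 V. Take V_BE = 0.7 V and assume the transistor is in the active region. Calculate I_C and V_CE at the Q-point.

I_C ≈ 1.2 mA, V_CE ≈ 23 V

Base loop: V_CC = I_B·R_B + V_BE, so I_B = (24 − 0.7)/1500 kΩ = 0.0155 mA.
In the active region I_C = β·I_B = 75 × 0.0155 = 1.17 mA.
Collector loop: V_CE = V_CC − I_C·R_C = 24 − 1.17×0.68 = 23.2 V.
Since V_CE = 23.2 V > V_CE(sat) ≈ 0.2 V, the transistor is in the active region as assumed.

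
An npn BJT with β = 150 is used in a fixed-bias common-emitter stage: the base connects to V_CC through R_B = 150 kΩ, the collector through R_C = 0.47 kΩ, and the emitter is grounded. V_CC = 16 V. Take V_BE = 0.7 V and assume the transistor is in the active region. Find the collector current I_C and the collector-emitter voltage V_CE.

Base loop: V_CC = I_B·R_B + V_BE, so I_B = (16 − 0.7)/150 kΩ = 0.102 mA.
In the active region I_C = β·I_B = 150 × 0.102 = 15.3 mA.
Collector loop: V_CE = V_CC − I_C·R_C = 16 − 15.3×0.47 = 8.81 V.
Since V_CE = 8.81 V > V_CE(sat) ≈ 0.2 V, the transistor is in the active region as assumed.

I_C ≈ 15 mA, V_CE ≈ 8.8 V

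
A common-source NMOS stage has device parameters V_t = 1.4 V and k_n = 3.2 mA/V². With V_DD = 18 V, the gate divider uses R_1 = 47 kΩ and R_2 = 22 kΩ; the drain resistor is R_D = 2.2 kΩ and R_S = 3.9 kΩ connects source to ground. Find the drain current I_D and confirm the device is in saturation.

I_D ≈ 0.92 mA

V_G = V_DD·R_2/(R_1+R_2) = 18×22/69 = 5.74 V.
Assume saturation: I_D = (k_n/2)(V_GS − V_t)² with V_GS = V_G − I_D·R_S = 5.74 − 3.9·I_D.
Substituting gives 24.3·I_D² − 55.2·I_D + 30.1 = 0, with roots I_D = 0.918 or 1.35 mA.
The root I_D = 1.35 mA gives V_GS = 0.482 V ≤ V_t, so take I_D = 0.918 mA.
Then V_GS = 2.16 V and V_DS = V_DD − I_D(R_D+R_S) = 18 − 0.918×6.1 = 12.4 V.
Saturation requires V_DS ≥ V_GS − V_t = 0.758 V; 12.4 ≥ 0.758 ✓.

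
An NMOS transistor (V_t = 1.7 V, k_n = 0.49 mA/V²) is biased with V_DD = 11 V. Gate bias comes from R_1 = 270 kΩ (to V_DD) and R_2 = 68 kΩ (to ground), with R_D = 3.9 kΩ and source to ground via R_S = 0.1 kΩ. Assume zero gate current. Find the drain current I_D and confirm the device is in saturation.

V_G = V_DD·R_2/(R_1+R_2) = 11×68/338 = 2.21 V.
Assume saturation: I_D = (k_n/2)(V_GS − V_t)² with V_GS = V_G − I_D·R_S = 2.21 − 0.1·I_D.
Substituting gives 0.00245·I_D² − 1.03·I_D + 0.0645 = 0, with roots I_D = 0.0629 or 418 mA.
The root I_D = 418 mA gives V_GS = -39.6 V ≤ V_t, so take I_D = 0.0629 mA.
Then V_GS = 2.21 V and V_DS = V_DD − I_D(R_D+R_S) = 11 − 0.0629×4 = 10.7 V.
Saturation requires V_DS ≥ V_GS − V_t = 0.507 V; 10.7 ≥ 0.507 ✓.

I_D ≈ 0.063 mA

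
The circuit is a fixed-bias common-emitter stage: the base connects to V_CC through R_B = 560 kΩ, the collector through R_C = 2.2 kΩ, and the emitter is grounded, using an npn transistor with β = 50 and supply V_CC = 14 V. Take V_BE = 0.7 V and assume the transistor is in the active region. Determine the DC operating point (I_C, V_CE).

Base loop: V_CC = I_B·R_B + V_BE, so I_B = (14 − 0.7)/560 kΩ = 0.0238 mA.
In the active region I_C = β·I_B = 50 × 0.0238 = 1.19 mA.
Collector loop: V_CE = V_CC − I_C·R_C = 14 − 1.19×2.2 = 11.4 V.
Since V_CE = 11.4 V > V_CE(sat) ≈ 0.2 V, the transistor is in the active region as assumed.

I_C ≈ 1.2 mA, V_CE ≈ 11 V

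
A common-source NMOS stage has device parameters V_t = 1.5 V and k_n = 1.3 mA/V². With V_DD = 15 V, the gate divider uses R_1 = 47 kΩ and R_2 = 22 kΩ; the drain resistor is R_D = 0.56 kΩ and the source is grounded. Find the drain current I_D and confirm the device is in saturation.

I_D ≈ 7 mA

V_G = V_DD·R_2/(R_1+R_2) = 15×22/69 = 4.78 V. With the source grounded, V_GS = V_G = 4.78 V.
Assume saturation: I_D = (k_n/2)(V_GS − V_t)² = (1.3/2)×(4.78 − 1.5)² = 0.65×3.28² = 7 mA.
V_DS = V_DD − I_D·R_D = 15 − 7×0.56 = 11.1 V.
Saturation requires V_DS ≥ V_GS − V_t = 3.28 V; 11.1 ≥ 3.28 ✓.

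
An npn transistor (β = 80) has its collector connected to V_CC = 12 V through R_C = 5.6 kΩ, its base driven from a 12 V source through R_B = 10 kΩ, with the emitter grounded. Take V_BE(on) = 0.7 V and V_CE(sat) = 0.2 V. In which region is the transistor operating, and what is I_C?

Assume active: I_B = (12 − 0.7)/10 = 1.13 mA, giving I_C = β·I_B = 90.4 mA.
But then V_CE = 12 − 90.4×5.6 = -494 V < V_CE(sat) = 0.2 V — impossible in the active region.
So the transistor is saturated. With V_CE = 0.2 V, I_C = (V_CC − 0.2)/R_C = 11.8/5.6 = 2.11 mA.
Check: β·I_B = 90.4 mA > I_C = 2.11 mA, confirming saturation.

saturation; I_C ≈ 2.1 mA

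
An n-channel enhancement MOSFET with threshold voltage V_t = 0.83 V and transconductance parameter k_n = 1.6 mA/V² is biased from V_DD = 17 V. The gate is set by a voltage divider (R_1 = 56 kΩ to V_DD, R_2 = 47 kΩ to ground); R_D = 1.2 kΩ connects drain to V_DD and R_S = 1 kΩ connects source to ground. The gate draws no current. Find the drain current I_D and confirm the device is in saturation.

V_G = V_DD·R_2/(R_1+R_2) = 17×47/103 = 7.76 V.
Assume saturation: I_D = (k_n/2)(V_GS − V_t)² with V_GS = V_G − I_D·R_S = 7.76 − 1·I_D.
Substituting gives 0.8·I_D² − 12.1·I_D + 38.4 = 0, with roots I_D = 4.54 or 10.6 mA.
The root I_D = 10.6 mA gives V_GS = -2.8 V ≤ V_t, so take I_D = 4.54 mA.
Then V_GS = 3.21 V and V_DS = V_DD − I_D(R_D+R_S) = 17 − 4.54×2.2 = 7 V.
Saturation requires V_DS ≥ V_GS − V_t = 2.38 V; 7 ≥ 2.38 ✓.

I_D ≈ 4.5 mA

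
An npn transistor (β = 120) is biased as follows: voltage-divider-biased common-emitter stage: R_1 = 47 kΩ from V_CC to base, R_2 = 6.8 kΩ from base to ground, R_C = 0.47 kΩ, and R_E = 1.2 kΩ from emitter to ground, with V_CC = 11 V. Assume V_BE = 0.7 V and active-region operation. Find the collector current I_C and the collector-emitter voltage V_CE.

I_C ≈ 0.55 mA, V_CE ≈ 10 V

Thevenize the base divider: V_Th = V_CC·R_2/(R_1+R_2) = 11×6.8/53.8 = 1.39 V, R_Th = R_1‖R_2 = 5.94 kΩ.
Base-emitter loop: V_Th = I_B·R_Th + V_BE + (β+1)I_B·R_E, so I_B = (1.39 − 0.7) / (5.94 + 121×1.2) = 0.00457 mA.
I_C = β·I_B = 120×0.00457 = 0.548 mA, and I_E = (β+1)I_B = 0.553 mA.
V_CE = V_CC − I_C·R_C − I_E·R_E = 11 − 0.548×0.47 − 0.553×1.2 = 10.1 V.
V_CE = 10.1 V > 0.2 V confirms active-region operation.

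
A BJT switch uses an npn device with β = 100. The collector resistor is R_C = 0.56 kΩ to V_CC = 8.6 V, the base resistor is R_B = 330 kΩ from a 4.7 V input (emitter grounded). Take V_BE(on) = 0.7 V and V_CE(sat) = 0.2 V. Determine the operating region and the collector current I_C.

Assume active. Base-emitter loop: I_B = (V_BB − V_BE)/R_B = (4.7 − 0.7)/330 = 0.0121 mA.
I_C = β·I_B = 100×0.0121 = 1.21 mA.
V_CE = V_CC − I_C·R_C = 8.6 − 1.21×0.56 = 7.92 V > V_CE(sat), so the active-region assumption holds.

active; I_C ≈ 1.2 mA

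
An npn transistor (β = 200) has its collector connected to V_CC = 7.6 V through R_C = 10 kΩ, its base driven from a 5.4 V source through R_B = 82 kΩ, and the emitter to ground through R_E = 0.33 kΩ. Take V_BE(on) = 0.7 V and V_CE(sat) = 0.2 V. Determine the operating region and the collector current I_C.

saturation; I_C ≈ 0.71 mA

Assume active: I_B = (5.4 − 0.7)/(82 + 201×0.33) = 0.0317 mA, I_C = β·I_B = 6.34 mA.
Then V_CE = 7.6 − 6.34×10 − 6.37×0.33 = -57.9 V < 0.2 V — the active assumption fails.
Re-solve with V_CE = 0.2 V. KCL at the emitter: V_E/R_E = (V_BB−0.7−V_E)/R_B + (V_CC−0.2−V_E)/R_C, giving V_E = 0.254 V.
I_C = (V_CC − 0.2 − V_E)/R_C = (7.4 − 0.254)/10 = 0.715 mA.
Check: I_B = (4.7 − 0.254)/82 = 0.0542 mA, and β·I_B = 10.8 mA > I_C, confirming saturation.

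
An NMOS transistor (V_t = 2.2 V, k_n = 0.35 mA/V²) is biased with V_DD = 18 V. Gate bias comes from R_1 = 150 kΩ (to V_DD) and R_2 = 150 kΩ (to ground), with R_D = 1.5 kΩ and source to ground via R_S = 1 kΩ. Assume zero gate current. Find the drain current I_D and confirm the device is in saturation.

V_G = V_DD·R_2/(R_1+R_2) = 18×150/300 = 9 V.
Assume saturation: I_D = (k_n/2)(V_GS − V_t)² with V_GS = V_G − I_D·R_S = 9 − 1·I_D.
Substituting gives 0.175·I_D² − 3.38·I_D + 8.09 = 0, with roots I_D = 2.8 or 16.5 mA.
The root I_D = 16.5 mA gives V_GS = -7.51 V ≤ V_t, so take I_D = 2.8 mA.
Then V_GS = 6.2 V and V_DS = V_DD − I_D(R_D+R_S) = 18 − 2.8×2.5 = 11 V.
Saturation requires V_DS ≥ V_GS − V_t = 4 V; 11 ≥ 4 ✓.

I_D ≈ 2.8 mA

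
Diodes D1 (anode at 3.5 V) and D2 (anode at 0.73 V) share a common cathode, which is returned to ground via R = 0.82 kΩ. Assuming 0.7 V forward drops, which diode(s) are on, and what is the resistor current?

Assume both conduct. Then node N would need to be at both 3.5−0.7 = 2.8 V and 0.73−0.7 = 0.03 V, which is impossible.
Assume only D1 conducts: V_N = 3.5 − 0.7 = 2.8 V, so I_R = 2.8/0.82 = 3.41 mA.
Check D2: its anode-to-cathode voltage is 0.73 − 2.8 = -2.07 V < 0.7 V, so it is off. The assumption is consistent.

Only D1 conducts; I_R ≈ 3.4 mA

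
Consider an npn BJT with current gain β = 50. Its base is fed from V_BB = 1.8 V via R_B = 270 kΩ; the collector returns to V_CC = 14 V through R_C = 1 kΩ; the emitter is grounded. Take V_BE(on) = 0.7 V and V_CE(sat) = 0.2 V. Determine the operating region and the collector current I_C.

active; I_C ≈ 0.2 mA

Assume active. Base-emitter loop: I_B = (V_BB − V_BE)/R_B = (1.8 − 0.7)/270 = 0.00407 mA.
I_C = β·I_B = 50×0.00407 = 0.204 mA.
V_CE = V_CC − I_C·R_C = 14 − 0.204×1 = 13.8 V > V_CE(sat), so the active-region assumption holds.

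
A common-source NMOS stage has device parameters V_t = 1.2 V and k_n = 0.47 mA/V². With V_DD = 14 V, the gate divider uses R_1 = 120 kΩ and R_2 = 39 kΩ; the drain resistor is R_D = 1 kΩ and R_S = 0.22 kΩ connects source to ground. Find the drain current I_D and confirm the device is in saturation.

I_D ≈ 0.96 mA

V_G = V_DD·R_2/(R_1+R_2) = 14×39/159 = 3.43 V.
Assume saturation: I_D = (k_n/2)(V_GS − V_t)² with V_GS = V_G − I_D·R_S = 3.43 − 0.22·I_D.
Substituting gives 0.0114·I_D² − 1.23·I_D + 1.17 = 0, with roots I_D = 0.961 or 107 mA.
The root I_D = 107 mA gives V_GS = -20.2 V ≤ V_t, so take I_D = 0.961 mA.
Then V_GS = 3.22 V and V_DS = V_DD − I_D(R_D+R_S) = 14 − 0.961×1.22 = 12.8 V.
Saturation requires V_DS ≥ V_GS − V_t = 2.02 V; 12.8 ≥ 2.02 ✓.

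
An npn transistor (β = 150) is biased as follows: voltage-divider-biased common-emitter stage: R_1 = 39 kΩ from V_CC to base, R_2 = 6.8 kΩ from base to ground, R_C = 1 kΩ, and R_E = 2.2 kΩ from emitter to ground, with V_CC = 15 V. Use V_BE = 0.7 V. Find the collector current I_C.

Thevenize the base divider: V_Th = V_CC·R_2/(R_1+R_2) = 15×6.8/45.8 = 2.23 V, R_Th = R_1‖R_2 = 5.79 kΩ.
Base-emitter loop: V_Th = I_B·R_Th + V_BE + (β+1)I_B·R_E, so I_B = (2.23 − 0.7) / (5.79 + 151×2.2) = 0.00452 mA.
I_C = β·I_B = 150×0.00452 = 0.678 mA, and I_E = (β+1)I_B = 0.682 mA.
V_CE = V_CC − I_C·R_C − I_E·R_E = 15 − 0.678×1 − 0.682×2.2 = 12.8 V.
V_CE = 12.8 V > 0.2 V confirms active-region operation.

I_C ≈ 0.68 mA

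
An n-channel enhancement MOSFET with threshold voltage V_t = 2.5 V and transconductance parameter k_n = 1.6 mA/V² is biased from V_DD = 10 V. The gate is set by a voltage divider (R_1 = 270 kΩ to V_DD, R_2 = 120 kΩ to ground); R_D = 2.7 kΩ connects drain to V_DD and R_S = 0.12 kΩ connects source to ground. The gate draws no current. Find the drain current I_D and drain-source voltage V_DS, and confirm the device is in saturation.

V_G = V_DD·R_2/(R_1+R_2) = 10×120/390 = 3.08 V.
Assume saturation: I_D = (k_n/2)(V_GS − V_t)² with V_GS = V_G − I_D·R_S = 3.08 − 0.12·I_D.
Substituting gives 0.0115·I_D² − 1.11·I_D + 0.266 = 0, with roots I_D = 0.24 or 96.2 mA.
The root I_D = 96.2 mA gives V_GS = -8.46 V ≤ V_t, so take I_D = 0.24 mA.
Then V_GS = 3.05 V and V_DS = V_DD − I_D(R_D+R_S) = 10 − 0.24×2.82 = 9.32 V.
Saturation requires V_DS ≥ V_GS − V_t = 0.548 V; 9.32 ≥ 0.548 ✓.

I_D ≈ 0.24 mA, V_DS ≈ 9.3 V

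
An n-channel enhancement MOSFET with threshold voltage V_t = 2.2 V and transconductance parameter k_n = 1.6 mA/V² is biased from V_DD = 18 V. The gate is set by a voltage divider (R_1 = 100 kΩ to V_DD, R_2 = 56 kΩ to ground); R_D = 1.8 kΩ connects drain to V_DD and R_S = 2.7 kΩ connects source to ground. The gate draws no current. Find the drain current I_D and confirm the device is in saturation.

I_D ≈ 1.1 mA

V_G = V_DD·R_2/(R_1+R_2) = 18×56/156 = 6.46 V.
Assume saturation: I_D = (k_n/2)(V_GS − V_t)² with V_GS = V_G − I_D·R_S = 6.46 − 2.7·I_D.
Substituting gives 5.83·I_D² − 19.4·I_D + 14.5 = 0, with roots I_D = 1.14 or 2.19 mA.
The root I_D = 2.19 mA gives V_GS = 0.545 V ≤ V_t, so take I_D = 1.14 mA.
Then V_GS = 3.39 V and V_DS = V_DD − I_D(R_D+R_S) = 18 − 1.14×4.5 = 12.9 V.
Saturation requires V_DS ≥ V_GS − V_t = 1.19 V; 12.9 ≥ 1.19 ✓.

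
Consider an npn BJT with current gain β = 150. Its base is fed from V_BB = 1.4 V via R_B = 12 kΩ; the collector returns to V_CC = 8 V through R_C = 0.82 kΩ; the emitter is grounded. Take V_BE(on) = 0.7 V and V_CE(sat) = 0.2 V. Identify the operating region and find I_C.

active; I_C ≈ 8.7 mA

Assume active. Base-emitter loop: I_B = (V_BB − V_BE)/R_B = (1.4 − 0.7)/12 = 0.0583 mA.
I_C = β·I_B = 150×0.0583 = 8.75 mA.
V_CE = V_CC − I_C·R_C = 8 − 8.75×0.82 = 0.825 V > V_CE(sat), so the active-region assumption holds.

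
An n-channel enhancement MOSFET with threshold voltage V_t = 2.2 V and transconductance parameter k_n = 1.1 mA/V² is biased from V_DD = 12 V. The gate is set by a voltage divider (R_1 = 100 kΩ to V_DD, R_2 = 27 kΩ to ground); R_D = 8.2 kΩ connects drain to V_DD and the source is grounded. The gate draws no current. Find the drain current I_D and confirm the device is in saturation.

I_D ≈ 0.068 mA

V_G = V_DD·R_2/(R_1+R_2) = 12×27/127 = 2.55 V. With the source grounded, V_GS = V_G = 2.55 V.
Assume saturation: I_D = (k_n/2)(V_GS − V_t)² = (1.1/2)×(2.55 − 2.2)² = 0.55×0.351² = 0.0678 mA.
V_DS = V_DD − I_D·R_D = 12 − 0.0678×8.2 = 11.4 V.
Saturation requires V_DS ≥ V_GS − V_t = 0.351 V; 11.4 ≥ 0.351 ✓.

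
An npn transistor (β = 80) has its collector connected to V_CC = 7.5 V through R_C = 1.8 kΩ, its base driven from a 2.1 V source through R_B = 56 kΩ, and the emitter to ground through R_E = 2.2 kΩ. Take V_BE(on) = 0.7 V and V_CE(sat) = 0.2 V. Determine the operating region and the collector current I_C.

Assume active. Base-emitter loop: I_B = (V_BB − V_BE)/(R_B + (β+1)R_E) = (2.1 − 0.7)/(56 + 81×2.2) = 0.00598 mA.
I_C = β·I_B = 80×0.00598 = 0.478 mA.
V_CE = V_CC − I_C·R_C − I_E·R_E = 7.5 − 0.478×1.8 − 0.484×2.2 = 5.57 V > V_CE(sat), so the active-region assumption holds.

active; I_C ≈ 0.48 mA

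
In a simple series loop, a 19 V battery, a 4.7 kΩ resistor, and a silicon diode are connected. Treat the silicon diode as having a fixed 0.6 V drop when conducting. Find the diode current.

KVL around the loop: 19 = V_D + I·R = 0.6 + I × 4.7 kΩ.
So I = (19 − 0.6) / 4.7 kΩ = 18.4 / 4.7 = 3.91 mA.

I ≈ 3.9 mA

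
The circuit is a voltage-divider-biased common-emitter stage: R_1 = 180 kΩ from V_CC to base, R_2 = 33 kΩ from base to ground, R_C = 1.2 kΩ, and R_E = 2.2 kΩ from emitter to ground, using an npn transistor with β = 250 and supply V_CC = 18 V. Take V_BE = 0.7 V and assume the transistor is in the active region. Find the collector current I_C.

Thevenize the base divider: V_Th = V_CC·R_2/(R_1+R_2) = 18×33/213 = 2.79 V, R_Th = R_1‖R_2 = 27.9 kΩ.
Base-emitter loop: V_Th = I_B·R_Th + V_BE + (β+1)I_B·R_E, so I_B = (2.79 − 0.7) / (27.9 + 251×2.2) = 0.0036 mA.
I_C = β·I_B = 250×0.0036 = 0.9 mA, and I_E = (β+1)I_B = 0.904 mA.
V_CE = V_CC − I_C·R_C − I_E·R_E = 18 − 0.9×1.2 − 0.904×2.2 = 14.9 V.
V_CE = 14.9 V > 0.2 V confirms active-region operation.

I_C ≈ 0.9 mA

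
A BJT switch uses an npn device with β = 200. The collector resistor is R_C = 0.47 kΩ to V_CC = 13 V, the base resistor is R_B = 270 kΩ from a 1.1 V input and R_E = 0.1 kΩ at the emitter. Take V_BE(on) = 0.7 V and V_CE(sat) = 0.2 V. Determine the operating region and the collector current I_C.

active; I_C ≈ 0.28 mA

Assume active. Base-emitter loop: I_B = (V_BB − V_BE)/(R_B + (β+1)R_E) = (1.1 − 0.7)/(270 + 201×0.1) = 0.00138 mA.
I_C = β·I_B = 200×0.00138 = 0.276 mA.
V_CE = V_CC − I_C·R_C − I_E·R_E = 13 − 0.276×0.47 − 0.277×0.1 = 12.8 V > V_CE(sat), so the active-region assumption holds.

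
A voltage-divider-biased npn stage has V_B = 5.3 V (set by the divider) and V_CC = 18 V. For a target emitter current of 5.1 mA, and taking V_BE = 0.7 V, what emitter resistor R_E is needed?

V_E = V_B − V_BE = 5.3 − 0.7 = 4.6 V.
R_E = V_E / I_E = 4.6 / 5.1 = 0.902 kΩ.

R_E ≈ 0.9 kΩ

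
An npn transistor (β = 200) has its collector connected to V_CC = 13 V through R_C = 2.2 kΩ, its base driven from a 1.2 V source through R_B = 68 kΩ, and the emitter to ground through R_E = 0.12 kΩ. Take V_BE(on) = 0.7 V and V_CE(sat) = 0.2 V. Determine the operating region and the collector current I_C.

active; I_C ≈ 1.1 mA

Assume active. Base-emitter loop: I_B = (V_BB − V_BE)/(R_B + (β+1)R_E) = (1.2 − 0.7)/(68 + 201×0.12) = 0.00543 mA.
I_C = β·I_B = 200×0.00543 = 1.09 mA.
V_CE = V_CC − I_C·R_C − I_E·R_E = 13 − 1.09×2.2 − 1.09×0.12 = 10.5 V > V_CE(sat), so the active-region assumption holds.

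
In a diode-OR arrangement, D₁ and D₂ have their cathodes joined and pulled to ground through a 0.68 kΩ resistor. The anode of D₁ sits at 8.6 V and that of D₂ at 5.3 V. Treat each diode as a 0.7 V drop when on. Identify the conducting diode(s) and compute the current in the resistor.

Assume both conduct. Then node N would need to be at both 8.6−0.7 = 7.9 V and 5.3−0.7 = 4.6 V, which is impossible.
Assume only D₁ conducts: V_N = 8.6 − 0.7 = 7.9 V, so I_R = 7.9/0.68 = 11.6 mA.
Check D₂: its anode-to-cathode voltage is 5.3 − 7.9 = -2.6 V < 0.7 V, so it is off. The assumption is consistent.

Only D₁ conducts; I_R ≈ 12 mA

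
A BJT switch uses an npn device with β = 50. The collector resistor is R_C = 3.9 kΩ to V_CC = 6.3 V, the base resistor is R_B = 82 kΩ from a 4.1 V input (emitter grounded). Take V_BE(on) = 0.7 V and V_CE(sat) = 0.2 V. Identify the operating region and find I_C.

saturation; I_C ≈ 1.6 mA

Assume active: I_B = (4.1 − 0.7)/82 = 0.0415 mA, giving I_C = β·I_B = 2.07 mA.
But then V_CE = 6.3 − 2.07×3.9 = -1.79 V < V_CE(sat) = 0.2 V — impossible in the active region.
So the transistor is saturated. With V_CE = 0.2 V, I_C = (V_CC − 0.2)/R_C = 6.1/3.9 = 1.56 mA.
Check: β·I_B = 2.07 mA > I_C = 1.56 mA, confirming saturation.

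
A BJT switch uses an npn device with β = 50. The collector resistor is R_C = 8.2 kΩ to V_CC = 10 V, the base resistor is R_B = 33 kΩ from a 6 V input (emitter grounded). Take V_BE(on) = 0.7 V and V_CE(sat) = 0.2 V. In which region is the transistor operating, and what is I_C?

saturation; I_C ≈ 1.2 mA

Assume active: I_B = (6 − 0.7)/33 = 0.161 mA, giving I_C = β·I_B = 8.03 mA.
But then V_CE = 10 − 8.03×8.2 = -55.8 V < V_CE(sat) = 0.2 V — impossible in the active region.
So the transistor is saturated. With V_CE = 0.2 V, I_C = (V_CC − 0.2)/R_C = 9.8/8.2 = 1.2 mA.
Check: β·I_B = 8.03 mA > I_C = 1.2 mA, confirming saturation.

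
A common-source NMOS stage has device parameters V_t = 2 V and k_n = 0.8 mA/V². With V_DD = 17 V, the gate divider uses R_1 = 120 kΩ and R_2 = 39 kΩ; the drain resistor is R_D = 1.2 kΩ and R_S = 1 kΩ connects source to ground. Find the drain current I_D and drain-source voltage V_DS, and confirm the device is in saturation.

I_D ≈ 0.78 mA, V_DS ≈ 15 V

V_G = V_DD·R_2/(R_1+R_2) = 17×39/159 = 4.17 V.
Assume saturation: I_D = (k_n/2)(V_GS − V_t)² with V_GS = V_G − I_D·R_S = 4.17 − 1·I_D.
Substituting gives 0.4·I_D² − 2.74·I_D + 1.88 = 0, with roots I_D = 0.777 or 6.06 mA.
The root I_D = 6.06 mA gives V_GS = -1.89 V ≤ V_t, so take I_D = 0.777 mA.
Then V_GS = 3.39 V and V_DS = V_DD − I_D(R_D+R_S) = 17 − 0.777×2.2 = 15.3 V.
Saturation requires V_DS ≥ V_GS − V_t = 1.39 V; 15.3 ≥ 1.39 ✓.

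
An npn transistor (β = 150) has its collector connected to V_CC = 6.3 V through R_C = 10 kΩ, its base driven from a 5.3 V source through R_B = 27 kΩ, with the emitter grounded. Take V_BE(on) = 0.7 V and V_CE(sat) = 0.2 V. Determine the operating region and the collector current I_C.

saturation; I_C ≈ 0.61 mA

Assume active: I_B = (5.3 − 0.7)/27 = 0.17 mA, giving I_C = β·I_B = 25.6 mA.
But then V_CE = 6.3 − 25.6×10 = -249 V < V_CE(sat) = 0.2 V — impossible in the active region.
So the transistor is saturated. With V_CE = 0.2 V, I_C = (V_CC − 0.2)/R_C = 6.1/10 = 0.61 mA.
Check: β·I_B = 25.6 mA > I_C = 0.61 mA, confirming saturation.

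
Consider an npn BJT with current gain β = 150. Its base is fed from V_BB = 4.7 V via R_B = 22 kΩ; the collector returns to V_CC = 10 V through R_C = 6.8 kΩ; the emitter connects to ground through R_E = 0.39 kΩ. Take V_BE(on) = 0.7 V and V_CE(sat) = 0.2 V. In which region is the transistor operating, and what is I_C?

saturation; I_C ≈ 1.4 mA

Assume active: I_B = (4.7 − 0.7)/(22 + 151×0.39) = 0.0494 mA, I_C = β·I_B = 7.42 mA.
Then V_CE = 10 − 7.42×6.8 − 7.47×0.39 = -43.4 V < 0.2 V — the active assumption fails.
Re-solve with V_CE = 0.2 V. KCL at the emitter: V_E/R_E = (V_BB−0.7−V_E)/R_B + (V_CC−0.2−V_E)/R_C, giving V_E = 0.589 V.
I_C = (V_CC − 0.2 − V_E)/R_C = (9.8 − 0.589)/6.8 = 1.35 mA.
Check: I_B = (4 − 0.589)/22 = 0.155 mA, and β·I_B = 23.3 mA > I_C, confirming saturation.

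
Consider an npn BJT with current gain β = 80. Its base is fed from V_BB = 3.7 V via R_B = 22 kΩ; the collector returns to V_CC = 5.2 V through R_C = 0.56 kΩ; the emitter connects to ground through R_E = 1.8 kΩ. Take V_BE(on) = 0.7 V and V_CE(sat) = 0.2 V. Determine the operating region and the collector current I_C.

Assume active. Base-emitter loop: I_B = (V_BB − V_BE)/(R_B + (β+1)R_E) = (3.7 − 0.7)/(22 + 81×1.8) = 0.0179 mA.
I_C = β·I_B = 80×0.0179 = 1.43 mA.
V_CE = V_CC − I_C·R_C − I_E·R_E = 5.2 − 1.43×0.56 − 1.45×1.8 = 1.79 V > V_CE(sat), so the active-region assumption holds.

active; I_C ≈ 1.4 mA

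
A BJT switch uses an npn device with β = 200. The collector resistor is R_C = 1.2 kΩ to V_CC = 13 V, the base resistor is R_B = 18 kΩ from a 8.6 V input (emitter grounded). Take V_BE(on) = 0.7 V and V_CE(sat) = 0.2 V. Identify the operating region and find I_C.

saturation; I_C ≈ 11 mA

Assume active: I_B = (8.6 − 0.7)/18 = 0.439 mA, giving I_C = β·I_B = 87.8 mA.
But then V_CE = 13 − 87.8×1.2 = -92.3 V < V_CE(sat) = 0.2 V — impossible in the active region.
So the transistor is saturated. With V_CE = 0.2 V, I_C = (V_CC − 0.2)/R_C = 12.8/1.2 = 10.7 mA.
Check: β·I_B = 87.8 mA > I_C = 10.7 mA, confirming saturation.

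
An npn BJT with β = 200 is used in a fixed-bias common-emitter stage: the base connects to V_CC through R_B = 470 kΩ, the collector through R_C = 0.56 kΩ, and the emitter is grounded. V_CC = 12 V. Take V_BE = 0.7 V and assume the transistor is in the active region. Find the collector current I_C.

I_C ≈ 4.8 mA

Base loop: V_CC = I_B·R_B + V_BE, so I_B = (12 − 0.7)/470 kΩ = 0.024 mA.
In the active region I_C = β·I_B = 200 × 0.024 = 4.81 mA.
Collector loop: V_CE = V_CC − I_C·R_C = 12 − 4.81×0.56 = 9.31 V.
Since V_CE = 9.31 V > V_CE(sat) ≈ 0.2 V, the transistor is in the active region as assumed.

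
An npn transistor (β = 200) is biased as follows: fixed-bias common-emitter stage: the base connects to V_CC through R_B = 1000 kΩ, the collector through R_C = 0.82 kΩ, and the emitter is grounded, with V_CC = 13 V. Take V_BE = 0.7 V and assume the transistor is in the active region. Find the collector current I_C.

Base loop: V_CC = I_B·R_B + V_BE, so I_B = (13 − 0.7)/1000 kΩ = 0.0123 mA.
In the active region I_C = β·I_B = 200 × 0.0123 = 2.46 mA.
Collector loop: V_CE = V_CC − I_C·R_C = 13 − 2.46×0.82 = 11 V.
Since V_CE = 11 V > V_CE(sat) ≈ 0.2 V, the transistor is in the active region as assumed.

I_C ≈ 2.5 mA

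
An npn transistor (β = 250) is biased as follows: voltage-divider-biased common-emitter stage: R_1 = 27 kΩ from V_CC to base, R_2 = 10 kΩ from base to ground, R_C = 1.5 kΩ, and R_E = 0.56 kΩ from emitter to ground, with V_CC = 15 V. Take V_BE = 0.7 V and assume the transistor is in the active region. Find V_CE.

V_CE ≈ 3.3 V

Thevenize the base divider: V_Th = V_CC·R_2/(R_1+R_2) = 15×10/37 = 4.05 V, R_Th = R_1‖R_2 = 7.3 kΩ.
Base-emitter loop: V_Th = I_B·R_Th + V_BE + (β+1)I_B·R_E, so I_B = (4.05 − 0.7) / (7.3 + 251×0.56) = 0.0227 mA.
I_C = β·I_B = 250×0.0227 = 5.67 mA, and I_E = (β+1)I_B = 5.69 mA.
V_CE = V_CC − I_C·R_C − I_E·R_E = 15 − 5.67×1.5 − 5.69×0.56 = 3.3 V.
V_CE = 3.3 V > 0.2 V confirms active-region operation.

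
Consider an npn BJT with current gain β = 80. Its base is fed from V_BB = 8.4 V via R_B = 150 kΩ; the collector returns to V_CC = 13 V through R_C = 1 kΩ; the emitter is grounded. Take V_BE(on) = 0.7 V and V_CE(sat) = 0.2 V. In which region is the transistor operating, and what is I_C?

Assume active. Base-emitter loop: I_B = (V_BB − V_BE)/R_B = (8.4 − 0.7)/150 = 0.0513 mA.
I_C = β·I_B = 80×0.0513 = 4.11 mA.
V_CE = V_CC − I_C·R_C = 13 − 4.11×1 = 8.89 V > V_CE(sat), so the active-region assumption holds.

active; I_C ≈ 4.1 mA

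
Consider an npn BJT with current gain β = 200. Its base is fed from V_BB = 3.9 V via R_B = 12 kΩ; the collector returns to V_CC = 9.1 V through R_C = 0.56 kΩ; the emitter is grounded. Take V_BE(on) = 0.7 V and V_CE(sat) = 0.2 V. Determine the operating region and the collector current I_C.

Assume active: I_B = (3.9 − 0.7)/12 = 0.267 mA, giving I_C = β·I_B = 53.3 mA.
But then V_CE = 9.1 − 53.3×0.56 = -20.8 V < V_CE(sat) = 0.2 V — impossible in the active region.
So the transistor is saturated. With V_CE = 0.2 V, I_C = (V_CC − 0.2)/R_C = 8.9/0.56 = 15.9 mA.
Check: β·I_B = 53.3 mA > I_C = 15.9 mA, confirming saturation.

saturation; I_C ≈ 16 mA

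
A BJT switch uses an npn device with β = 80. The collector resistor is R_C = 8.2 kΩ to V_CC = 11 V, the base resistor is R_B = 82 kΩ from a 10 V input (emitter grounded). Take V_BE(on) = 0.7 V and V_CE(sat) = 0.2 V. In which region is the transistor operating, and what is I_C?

Assume active: I_B = (10 − 0.7)/82 = 0.113 mA, giving I_C = β·I_B = 9.07 mA.
But then V_CE = 11 − 9.07×8.2 = -63.4 V < V_CE(sat) = 0.2 V — impossible in the active region.
So the transistor is saturated. With V_CE = 0.2 V, I_C = (V_CC − 0.2)/R_C = 10.8/8.2 = 1.32 mA.
Check: β·I_B = 9.07 mA > I_C = 1.32 mA, confirming saturation.

saturation; I_C ≈ 1.3 mA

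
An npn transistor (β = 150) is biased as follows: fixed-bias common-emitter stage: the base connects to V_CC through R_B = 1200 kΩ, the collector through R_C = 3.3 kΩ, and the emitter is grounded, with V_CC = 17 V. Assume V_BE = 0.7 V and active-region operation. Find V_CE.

V_CE ≈ 10 V

Base loop: V_CC = I_B·R_B + V_BE, so I_B = (17 − 0.7)/1200 kΩ = 0.0136 mA.
In the active region I_C = β·I_B = 150 × 0.0136 = 2.04 mA.
Collector loop: V_CE = V_CC − I_C·R_C = 17 − 2.04×3.3 = 10.3 V.
Since V_CE = 10.3 V > V_CE(sat) ≈ 0.2 V, the transistor is in the active region as assumed.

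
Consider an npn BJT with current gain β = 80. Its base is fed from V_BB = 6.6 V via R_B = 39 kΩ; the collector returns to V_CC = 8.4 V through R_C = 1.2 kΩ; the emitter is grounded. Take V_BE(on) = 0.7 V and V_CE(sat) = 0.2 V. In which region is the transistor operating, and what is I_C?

saturation; I_C ≈ 6.8 mA

Assume active: I_B = (6.6 − 0.7)/39 = 0.151 mA, giving I_C = β·I_B = 12.1 mA.
But then V_CE = 8.4 − 12.1×1.2 = -6.12 V < V_CE(sat) = 0.2 V — impossible in the active region.
So the transistor is saturated. With V_CE = 0.2 V, I_C = (V_CC − 0.2)/R_C = 8.2/1.2 = 6.83 mA.
Check: β·I_B = 12.1 mA > I_C = 6.83 mA, confirming saturation.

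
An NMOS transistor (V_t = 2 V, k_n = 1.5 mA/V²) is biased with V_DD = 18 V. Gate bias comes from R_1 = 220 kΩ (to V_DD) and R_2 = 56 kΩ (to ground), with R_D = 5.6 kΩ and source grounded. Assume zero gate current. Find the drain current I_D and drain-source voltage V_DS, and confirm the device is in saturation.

V_G = V_DD·R_2/(R_1+R_2) = 18×56/276 = 3.65 V. With the source grounded, V_GS = V_G = 3.65 V.
Assume saturation: I_D = (k_n/2)(V_GS − V_t)² = (1.5/2)×(3.65 − 2)² = 0.75×1.65² = 2.05 mA.
V_DS = V_DD − I_D·R_D = 18 − 2.05×5.6 = 6.54 V.
Saturation requires V_DS ≥ V_GS − V_t = 1.65 V; 6.54 ≥ 1.65 ✓.

I_D ≈ 2 mA, V_DS ≈ 6.5 V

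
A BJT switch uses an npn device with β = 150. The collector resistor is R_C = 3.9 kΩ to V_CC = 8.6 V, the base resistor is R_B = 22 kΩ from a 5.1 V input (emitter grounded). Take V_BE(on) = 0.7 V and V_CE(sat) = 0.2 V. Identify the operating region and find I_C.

Assume active: I_B = (5.1 − 0.7)/22 = 0.2 mA, giving I_C = β·I_B = 30 mA.
But then V_CE = 8.6 − 30×3.9 = -108 V < V_CE(sat) = 0.2 V — impossible in the active region.
So the transistor is saturated. With V_CE = 0.2 V, I_C = (V_CC − 0.2)/R_C = 8.4/3.9 = 2.15 mA.
Check: β·I_B = 30 mA > I_C = 2.15 mA, confirming saturation.

saturation; I_C ≈ 2.2 mA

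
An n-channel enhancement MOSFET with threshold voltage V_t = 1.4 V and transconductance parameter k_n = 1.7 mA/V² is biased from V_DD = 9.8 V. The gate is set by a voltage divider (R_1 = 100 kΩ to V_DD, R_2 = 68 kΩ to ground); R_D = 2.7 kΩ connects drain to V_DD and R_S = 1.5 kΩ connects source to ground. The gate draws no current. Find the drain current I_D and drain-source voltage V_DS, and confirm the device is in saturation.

V_G = V_DD·R_2/(R_1+R_2) = 9.8×68/168 = 3.97 V.
Assume saturation: I_D = (k_n/2)(V_GS − V_t)² with V_GS = V_G − I_D·R_S = 3.97 − 1.5·I_D.
Substituting gives 1.91·I_D² − 7.55·I_D + 5.6 = 0, with roots I_D = 0.991 or 2.95 mA.
The root I_D = 2.95 mA gives V_GS = -0.464 V ≤ V_t, so take I_D = 0.991 mA.
Then V_GS = 2.48 V and V_DS = V_DD − I_D(R_D+R_S) = 9.8 − 0.991×4.2 = 5.64 V.
Saturation requires V_DS ≥ V_GS − V_t = 1.08 V; 5.64 ≥ 1.08 ✓.

I_D ≈ 0.99 mA, V_DS ≈ 5.6 V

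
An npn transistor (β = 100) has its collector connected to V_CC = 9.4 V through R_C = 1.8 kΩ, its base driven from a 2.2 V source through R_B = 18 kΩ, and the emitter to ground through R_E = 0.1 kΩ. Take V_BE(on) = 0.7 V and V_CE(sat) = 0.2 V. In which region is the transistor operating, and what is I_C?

saturation; I_C ≈ 4.8 mA

Assume active: I_B = (2.2 − 0.7)/(18 + 101×0.1) = 0.0534 mA, I_C = β·I_B = 5.34 mA.
Then V_CE = 9.4 − 5.34×1.8 − 5.39×0.1 = -0.748 V < 0.2 V — the active assumption fails.
Re-solve with V_CE = 0.2 V. KCL at the emitter: V_E/R_E = (V_BB−0.7−V_E)/R_B + (V_CC−0.2−V_E)/R_C, giving V_E = 0.49 V.
I_C = (V_CC − 0.2 − V_E)/R_C = (9.2 − 0.49)/1.8 = 4.84 mA.
Check: I_B = (1.5 − 0.49)/18 = 0.0561 mA, and β·I_B = 5.61 mA > I_C, confirming saturation.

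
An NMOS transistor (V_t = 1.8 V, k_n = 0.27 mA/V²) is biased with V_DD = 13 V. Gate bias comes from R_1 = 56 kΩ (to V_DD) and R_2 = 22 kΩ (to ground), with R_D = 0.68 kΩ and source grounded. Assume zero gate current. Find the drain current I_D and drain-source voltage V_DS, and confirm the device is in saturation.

I_D ≈ 0.47 mA, V_DS ≈ 13 V

V_G = V_DD·R_2/(R_1+R_2) = 13×22/78 = 3.67 V. With the source grounded, V_GS = V_G = 3.67 V.
Assume saturation: I_D = (k_n/2)(V_GS − V_t)² = (0.27/2)×(3.67 − 1.8)² = 0.135×1.87² = 0.47 mA.
V_DS = V_DD − I_D·R_D = 13 − 0.47×0.68 = 12.7 V.
Saturation requires V_DS ≥ V_GS − V_t = 1.87 V; 12.7 ≥ 1.87 ✓.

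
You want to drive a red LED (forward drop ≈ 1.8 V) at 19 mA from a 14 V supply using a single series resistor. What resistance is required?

R ≈ 0.64 kΩ

The resistor drops V_S − V_D = 14 − 1.8 = 12.2 V at 19 mA.
R = 12.2 V / 19 mA = 0.642 kΩ.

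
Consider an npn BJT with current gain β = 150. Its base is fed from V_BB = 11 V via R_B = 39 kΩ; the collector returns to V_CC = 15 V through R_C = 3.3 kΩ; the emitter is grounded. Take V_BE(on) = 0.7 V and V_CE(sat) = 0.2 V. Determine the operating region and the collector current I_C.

saturation; I_C ≈ 4.5 mA

Assume active: I_B = (11 − 0.7)/39 = 0.264 mA, giving I_C = β·I_B = 39.6 mA.
But then V_CE = 15 − 39.6×3.3 = -116 V < V_CE(sat) = 0.2 V — impossible in the active region.
So the transistor is saturated. With V_CE = 0.2 V, I_C = (V_CC − 0.2)/R_C = 14.8/3.3 = 4.48 mA.
Check: β·I_B = 39.6 mA > I_C = 4.48 mA, confirming saturation.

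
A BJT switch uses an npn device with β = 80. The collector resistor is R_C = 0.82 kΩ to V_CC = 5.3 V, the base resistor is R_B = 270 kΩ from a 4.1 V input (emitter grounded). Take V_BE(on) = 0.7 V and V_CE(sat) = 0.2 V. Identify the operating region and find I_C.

Assume active. Base-emitter loop: I_B = (V_BB − V_BE)/R_B = (4.1 − 0.7)/270 = 0.0126 mA.
I_C = β·I_B = 80×0.0126 = 1.01 mA.
V_CE = V_CC − I_C·R_C = 5.3 − 1.01×0.82 = 4.47 V > V_CE(sat), so the active-region assumption holds.

active; I_C ≈ 1 mA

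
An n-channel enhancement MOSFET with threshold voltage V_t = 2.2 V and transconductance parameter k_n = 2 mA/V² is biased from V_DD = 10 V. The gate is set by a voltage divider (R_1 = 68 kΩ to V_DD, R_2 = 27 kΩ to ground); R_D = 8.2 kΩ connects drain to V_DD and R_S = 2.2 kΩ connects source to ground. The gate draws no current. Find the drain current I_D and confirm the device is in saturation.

V_G = V_DD·R_2/(R_1+R_2) = 10×27/95 = 2.84 V.
Assume saturation: I_D = (k_n/2)(V_GS − V_t)² with V_GS = V_G − I_D·R_S = 2.84 − 2.2·I_D.
Substituting gives 4.84·I_D² − 3.83·I_D + 0.412 = 0, with roots I_D = 0.129 or 0.662 mA.
The root I_D = 0.662 mA gives V_GS = 1.39 V ≤ V_t, so take I_D = 0.129 mA.
Then V_GS = 2.56 V and V_DS = V_DD − I_D(R_D+R_S) = 10 − 0.129×10.4 = 8.66 V.
Saturation requires V_DS ≥ V_GS − V_t = 0.359 V; 8.66 ≥ 0.359 ✓.

I_D ≈ 0.13 mA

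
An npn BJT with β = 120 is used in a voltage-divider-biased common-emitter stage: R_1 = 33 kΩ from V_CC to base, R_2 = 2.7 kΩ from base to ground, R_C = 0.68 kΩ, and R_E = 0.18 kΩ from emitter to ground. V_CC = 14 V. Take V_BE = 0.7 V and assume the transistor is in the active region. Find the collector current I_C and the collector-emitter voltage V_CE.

I_C ≈ 1.8 mA, V_CE ≈ 12 V

Thevenize the base divider: V_Th = V_CC·R_2/(R_1+R_2) = 14×2.7/35.7 = 1.06 V, R_Th = R_1‖R_2 = 2.5 kΩ.
Base-emitter loop: V_Th = I_B·R_Th + V_BE + (β+1)I_B·R_E, so I_B = (1.06 − 0.7) / (2.5 + 121×0.18) = 0.0148 mA.
I_C = β·I_B = 120×0.0148 = 1.77 mA, and I_E = (β+1)I_B = 1.79 mA.
V_CE = V_CC − I_C·R_C − I_E·R_E = 14 − 1.77×0.68 − 1.79×0.18 = 12.5 V.
V_CE = 12.5 V > 0.2 V confirms active-region operation.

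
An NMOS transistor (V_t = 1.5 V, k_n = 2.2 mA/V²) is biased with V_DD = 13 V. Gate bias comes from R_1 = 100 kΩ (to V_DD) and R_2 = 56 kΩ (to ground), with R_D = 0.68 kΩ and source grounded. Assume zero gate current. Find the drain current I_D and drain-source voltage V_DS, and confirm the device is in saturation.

V_G = V_DD·R_2/(R_1+R_2) = 13×56/156 = 4.67 V. With the source grounded, V_GS = V_G = 4.67 V.
Assume saturation: I_D = (k_n/2)(V_GS − V_t)² = (2.2/2)×(4.67 − 1.5)² = 1.1×3.17² = 11 mA.
V_DS = V_DD − I_D·R_D = 13 − 11×0.68 = 5.5 V.
Saturation requires V_DS ≥ V_GS − V_t = 3.17 V; 5.5 ≥ 3.17 ✓.

I_D ≈ 11 mA, V_DS ≈ 5.5 V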